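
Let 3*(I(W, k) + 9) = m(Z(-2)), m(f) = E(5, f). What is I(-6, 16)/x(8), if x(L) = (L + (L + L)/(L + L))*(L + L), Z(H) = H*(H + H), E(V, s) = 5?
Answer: -11/216 ≈ -0.050926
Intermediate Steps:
Z(H) = 2*H² (Z(H) = H*(2*H) = 2*H²)
m(f) = 5
I(W, k) = -22/3 (I(W, k) = -9 + (⅓)*5 = -9 + 5/3 = -22/3)
x(L) = 2*L*(1 + L) (x(L) = (L + (2*L)/((2*L)))*(2*L) = (L + (2*L)*(1/(2*L)))*(2*L) = (L + 1)*(2*L) = (1 + L)*(2*L) = 2*L*(1 + L))
I(-6, 16)/x(8) = -22*1/(16*(1 + 8))/3 = -22/(3*(2*8*9)) = -22/3/144 = -22/3*1/144 = -11/216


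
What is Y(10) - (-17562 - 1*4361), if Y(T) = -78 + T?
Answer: 21855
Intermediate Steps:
Y(10) - (-17562 - 1*4361) = (-78 + 10) - (-17562 - 1*4361) = -68 - (-17562 - 4361) = -68 - 1*(-21923) = -68 + 21923 = 21855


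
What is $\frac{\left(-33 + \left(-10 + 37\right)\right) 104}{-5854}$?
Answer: $\frac{312}{2927} \approx 0.10659$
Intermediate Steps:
$\frac{\left(-33 + \left(-10 + 37\right)\right) 104}{-5854} = \left(-33 + 27\right) 104 \left(- \frac{1}{5854}\right) = \left(-6\right) 104 \left(- \frac{1}{5854}\right) = \left(-624\right) \left(- \frac{1}{5854}\right) = \frac{312}{2927}$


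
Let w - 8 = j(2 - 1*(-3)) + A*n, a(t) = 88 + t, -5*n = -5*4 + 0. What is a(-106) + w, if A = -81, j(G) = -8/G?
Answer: -1678/5 ≈ -335.60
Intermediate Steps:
n = 4 (n = -(-5*4 + 0)/5 = -(-20 + 0)/5 = -⅕*(-20) = 4)
w = -1588/5 (w = 8 + (-8/(2 - 1*(-3)) - 81*4) = 8 + (-8/(2 + 3) - 324) = 8 + (-8/5 - 324) = 8 - 1628/5 = -1588/5 ≈ -317.60)
a(-106) + w = (88 - 106) - 1588/5 = -18 - 1588/5 = -1678/5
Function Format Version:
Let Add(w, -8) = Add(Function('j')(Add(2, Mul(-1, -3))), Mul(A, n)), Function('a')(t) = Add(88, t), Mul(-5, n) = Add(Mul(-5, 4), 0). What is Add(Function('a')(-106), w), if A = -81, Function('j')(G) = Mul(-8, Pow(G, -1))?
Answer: Rational(-1678, 5) ≈ -335.60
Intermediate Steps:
n = 4 (n = Mul(Rational(-1, 5), Add(Mul(-5, 4), 0)) = Mul(Rational(-1, 5), Add(-20, 0)) = Mul(Rational(-1, 5), -20) = 4)
w = Rational(-1588, 5) (w = Add(8, Add(Mul(-8, Pow(Add(2, Mul(-1, -3)), -1)), Mul(-81, 4))) = Add(8, Add(Mul(-8, Pow(Add(2, 3), -1)), -324)) = Add(8, Add(Mul(-8, Pow(5, -1)), -324)) = Add(8, Add(Mul(-8, Rational(1, 5)), -324)) = Add(8, Add(Rational(-8, 5), -324)) = Add(8, Rational(-1628, 5)) = Rational(-1588, 5) ≈ -317.60)
Add(Function('a')(-106), w) = Add(Add(88, -106), Rational(-1588, 5)) = Add(-18, Rational(-1588, 5)) = Rational(-1678, 5)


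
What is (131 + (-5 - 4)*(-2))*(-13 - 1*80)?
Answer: -13857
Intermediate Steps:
(131 + (-5 - 4)*(-2))*(-13 - 1*80) = (131 - 9*(-2))*(-13 - 80) = (131 + 18)*(-93) = 149*(-93) = -13857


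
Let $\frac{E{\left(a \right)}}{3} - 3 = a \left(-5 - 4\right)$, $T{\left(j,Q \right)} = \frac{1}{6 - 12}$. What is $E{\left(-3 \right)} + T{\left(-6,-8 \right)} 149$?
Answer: $\frac{391}{6} \approx 65.167$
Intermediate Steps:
$T{\left(j,Q \right)} = - \frac{1}{6}$ ($T{\left(j,Q \right)} = \frac{1}{-6} = - \frac{1}{6}$)
$E{\left(a \right)} = 9 - 27 a$ ($E{\left(a \right)} = 9 + 3 a \left(-5 - 4\right) = 9 + 3 a \left(-9\right) = 9 + 3 \left(- 9 a\right) = 9 - 27 a$)
$E{\left(-3 \right)} + T{\left(-6,-8 \right)} 149 = \left(9 - -81\right) - \frac{149}{6} = \left(9 + 81\right) - \frac{149}{6} = 90 - \frac{149}{6} = \frac{391}{6}$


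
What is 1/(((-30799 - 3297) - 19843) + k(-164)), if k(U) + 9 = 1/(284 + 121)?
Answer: -405/21848939 ≈ -1.8536e-5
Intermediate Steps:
k(U) = -3644/405 (k(U) = -9 + 1/(284 + 121) = -9 + 1/405 = -3644/405)
1/(((-30799 - 3297) - 19843) + k(-164)) = 1/(((-30799 - 3297) - 19843) - 3644/405) = 1/((-34096 - 19843) - 3644/405) = 1/(-53939 - 3644/405) = 1/(-21848939/405) = -405/21848939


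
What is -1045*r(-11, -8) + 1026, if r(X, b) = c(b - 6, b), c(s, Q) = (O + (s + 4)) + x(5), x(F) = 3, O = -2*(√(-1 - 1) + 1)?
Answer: 10431 + 2090*I*√2 ≈ 10431.0 + 2955.7*I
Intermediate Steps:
O = -2 - 2*I*√2 (O = -2*(√(-2) + 1) = -2*(I*√2 + 1) = -2*(1 + I*√2) = -2 - 2*I*√2 ≈ -2.0 - 2.8284*I)
c(s, Q) = 5 + s - 2*I*√2 (c(s, Q) = ((-2 - 2*I*√2) + (s + 4)) + 3 = ((-2 - 2*I*√2) + (4 + s)) + 3 = (2 + s - 2*I*√2) + 3 = 5 + s - 2*I*√2)
r(X, b) = -1 + b - 2*I*√2 (r(X, b) = 5 + (b - 6) - 2*I*√2 = 5 + (-6 + b) - 2*I*√2 = -1 + b - 2*I*√2)
-1045*r(-11, -8) + 1026 = -1045*(-1 - 8 - 2*I*√2) + 1026 = -1045*(-9 - 2*I*√2) + 1026 = (9405 + 2090*I*√2) + 1026 = 10431 + 2090*I*√2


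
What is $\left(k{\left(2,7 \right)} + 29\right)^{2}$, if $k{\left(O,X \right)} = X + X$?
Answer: $1849$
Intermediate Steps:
$k{\left(O,X \right)} = 2 X$
$\left(k{\left(2,7 \right)} + 29\right)^{2} = \left(2 \cdot 7 + 29\right)^{2} = \left(14 + 29\right)^{2} = 43^{2} = 1849$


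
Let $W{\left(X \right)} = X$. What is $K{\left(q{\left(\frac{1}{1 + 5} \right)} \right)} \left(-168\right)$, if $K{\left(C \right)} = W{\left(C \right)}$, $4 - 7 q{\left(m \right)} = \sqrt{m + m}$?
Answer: $-96 + 8 \sqrt{3} \approx -82.144$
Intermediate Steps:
$q{\left(m \right)} = \frac{4}{7} - \frac{\sqrt{2} \sqrt{m}}{7}$ ($q{\left(m \right)} = \frac{4}{7} - \frac{\sqrt{m + m}}{7} = \frac{4}{7} - \frac{\sqrt{2 m}}{7} = \frac{4}{7} - \frac{\sqrt{2} \sqrt{m}}{7}$)
$K{\left(C \right)} = C$
$K{\left(q{\left(\frac{1}{1 + 5} \right)} \right)} \left(-168\right) = \left(\frac{4}{7} - \frac{\sqrt{2} \sqrt{\frac{1}{1 + 5}}}{7}\right) \left(-168\right) = \left(\frac{4}{7} - \frac{\sqrt{2} \sqrt{\frac{1}{6}}}{7}\right) \left(-168\right) = \left(\frac{4}{7} - \frac{\sqrt{2}}{7 \sqrt{6}}\right) \left(-168\right) = \left(\frac{4}{7} - \frac{\sqrt{2} \frac{\sqrt{6}}{6}}{7}\right) \left(-168\right) = \left(\frac{4}{7} - \frac{\sqrt{3}}{21}\right) \left(-168\right) = -96 + 8 \sqrt{3}$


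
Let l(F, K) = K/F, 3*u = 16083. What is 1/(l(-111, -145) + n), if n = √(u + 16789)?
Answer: -3219/54577825 + 12321*√886/54577825 ≈ 0.0066607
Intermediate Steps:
u = 5361 (u = (⅓)*16083 = 5361)
n = 5*√886 (n = √(5361 + 16789) = √22150 = 5*√886 ≈ 148.83)
1/(l(-111, -145) + n) = 1/(-145/(-111) + 5*√886) = 1/(-145*(-1/111) + 5*√886) = 1/(145/111 + 5*√886)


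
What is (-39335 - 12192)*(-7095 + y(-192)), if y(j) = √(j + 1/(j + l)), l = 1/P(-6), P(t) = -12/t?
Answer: 365584065 - 51527*I*√28165054/383 ≈ 3.6558e+8 - 7.1399e+5*I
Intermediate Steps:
l = ½ (l = 1/(-12/(-6)) = 1/(-12*(-⅙)) = 1/2 = ½ ≈ 0.50000)
y(j) = √(j + 1/(½ + j)) (y(j) = √(j + 1/(j + ½)) = √(j + 1/(½ + j)))
(-39335 - 12192)*(-7095 + y(-192)) = (-39335 - 12192)*(-7095 + √((2 - 192*(1 + 2*(-192)))/(1 + 2*(-192)))) = -51527*(-7095 + √((2 - 192*(1 - 384))/(1 - 384))) = -51527*(-7095 + √((2 - 192*(-383))/(-383))) = -51527*(-7095 + √(-(2 + 73536)/383)) = -51527*(-7095 + √(-1/383*73538)) = -51527*(-7095 + √(-73538/383)) = -51527*(-7095 + I*√28165054/383) = 365584065 - 51527*I*√28165054/383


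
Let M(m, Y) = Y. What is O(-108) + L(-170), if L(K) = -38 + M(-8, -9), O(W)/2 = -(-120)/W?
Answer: -443/9 ≈ -49.222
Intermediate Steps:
O(W) = 240/W (O(W) = 2*(-(-120)/W) = 2*(120/W) = 240/W)
L(K) = -47 (L(K) = -38 - 9 = -47)
O(-108) + L(-170) = 240/(-108) - 47 = 240*(-1/108) - 47 = -20/9 - 47 = -443/9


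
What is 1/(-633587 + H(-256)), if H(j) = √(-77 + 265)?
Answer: -633587/401432486381 - 2*√47/401432486381 ≈ -1.5783e-6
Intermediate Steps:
H(j) = 2*√47 (H(j) = √188 = 2*√47)
1/(-633587 + H(-256)) = 1/(-633587 + 2*√47)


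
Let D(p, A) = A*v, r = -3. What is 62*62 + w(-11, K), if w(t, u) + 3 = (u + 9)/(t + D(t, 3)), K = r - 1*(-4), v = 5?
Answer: 7687/2 ≈ 3843.5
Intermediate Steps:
D(p, A) = 5*A (D(p, A) = A*5 = 5*A)
K = 1 (K = -3 - 1*(-4) = -3 + 4 = 1)
w(t, u) = -3 + (9 + u)/(15 + t) (w(t, u) = -3 + (u + 9)/(t + 5*3) = -3 + (9 + u)/(t + 15) = -3 + (9 + u)/(15 + t))
62*62 + w(-11, K) = 62*62 + (-36 + 1 - 3*(-11))/(15 - 11) = 3844 + (-36 + 1 + 33)/4 = 3844 + (1/4)*(-2) = 3844 - 1/2 = 7687/2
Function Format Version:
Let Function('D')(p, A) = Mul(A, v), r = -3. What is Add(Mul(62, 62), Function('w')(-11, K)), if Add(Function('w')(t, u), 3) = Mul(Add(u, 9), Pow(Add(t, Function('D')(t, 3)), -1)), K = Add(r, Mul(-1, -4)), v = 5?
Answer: Rational(7687, 2) ≈ 3843.5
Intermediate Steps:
Function('D')(p, A) = Mul(5, A) (Function('D')(p, A) = Mul(A, 5) = Mul(5, A))
K = 1 (K = Add(-3, Mul(-1, -4)) = Add(-3, 4) = 1)
Function('w')(t, u) = Add(-3, Mul(Pow(Add(15, t), -1), Add(9, u))) (Function('w')(t, u) = Add(-3, Mul(Add(u, 9), Pow(Add(t, Mul(5, 3)), -1))) = Add(-3, Mul(Add(9, u), Pow(Add(t, 15), -1))) = Add(-3, Mul(Add(9, u), Pow(Add(15, t), -1))) = Add(-3, Mul(Pow(Add(15, t), -1), Add(9, u))))
Add(Mul(62, 62), Function('w')(-11, K)) = Add(Mul(62, 62), Mul(Pow(Add(15, -11), -1), Add(-36, 1, Mul(-3, -11)))) = Add(3844, Mul(Pow(4, -1), Add(-36, 1, 33))) = Add(3844, Mul(Rational(1, 4), -2)) = Add(3844, Rational(-1, 2)) = Rational(7687, 2)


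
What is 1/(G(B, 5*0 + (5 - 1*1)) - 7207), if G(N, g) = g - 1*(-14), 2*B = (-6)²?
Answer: -1/7189 ≈ -0.00013910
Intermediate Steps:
B = 18 (B = (½)*(-6)² = (½)*36 = 18)
G(N, g) = 14 + g (G(N, g) = g + 14 = 14 + g)
1/(G(B, 5*0 + (5 - 1*1)) - 7207) = 1/((14 + (5*0 + (5 - 1*1))) - 7207) = 1/((14 + (0 + (5 - 1))) - 7207) = 1/((14 + (0 + 4)) - 7207) = 1/((14 + 4) - 7207) = 1/(18 - 7207) = 1/(-7189) = -1/7189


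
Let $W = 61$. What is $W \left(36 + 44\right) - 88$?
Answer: $4792$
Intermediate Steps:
$W \left(36 + 44\right) - 88 = 61 \left(36 + 44\right) - 88 = 61 \cdot 80 - 88 = 4880 - 88 = 4792$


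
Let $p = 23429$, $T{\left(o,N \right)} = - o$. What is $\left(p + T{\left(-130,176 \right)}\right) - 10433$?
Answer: $13126$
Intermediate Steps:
$\left(p + T{\left(-130,176 \right)}\right) - 10433 = \left(23429 - -130\right) - 10433 = \left(23429 + 130\right) - 10433 = 23559 - 10433 = 13126$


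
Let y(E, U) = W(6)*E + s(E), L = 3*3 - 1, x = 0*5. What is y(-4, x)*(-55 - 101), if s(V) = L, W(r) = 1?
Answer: -624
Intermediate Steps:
x = 0
L = 8 (L = 9 - 1 = 8)
s(V) = 8
y(E, U) = 8 + E (y(E, U) = 1*E + 8 = E + 8 = 8 + E)
y(-4, x)*(-55 - 101) = (8 - 4)*(-55 - 101) = 4*(-156) = -624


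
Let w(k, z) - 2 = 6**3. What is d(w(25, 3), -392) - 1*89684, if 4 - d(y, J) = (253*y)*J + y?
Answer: 21530470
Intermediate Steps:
w(k, z) = 218 (w(k, z) = 2 + 6**3 = 2 + 216 = 218)
d(y, J) = 4 - y - 253*J*y (d(y, J) = 4 - ((253*y)*J + y) = 4 - (253*J*y + y) = 4 - (y + 253*J*y) = 4 + (-y - 253*J*y) = 4 - y - 253*J*y)
d(w(25, 3), -392) - 1*89684 = (4 - 1*218 - 253*(-392)*218) - 1*89684 = (4 - 218 + 21620368) - 89684 = 21620154 - 89684 = 21530470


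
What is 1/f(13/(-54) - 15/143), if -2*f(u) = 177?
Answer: -2/177 ≈ -0.011299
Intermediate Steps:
f(u) = -177/2 (f(u) = -½*177 = -177/2)
1/f(13/(-54) - 15/143) = 1/(-177/2) = -2/177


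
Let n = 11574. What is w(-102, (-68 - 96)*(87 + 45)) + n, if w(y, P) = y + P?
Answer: -10176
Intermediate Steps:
w(y, P) = P + y
w(-102, (-68 - 96)*(87 + 45)) + n = ((-68 - 96)*(87 + 45) - 102) + 11574 = (-164*132 - 102) + 11574 = (-21648 - 102) + 11574 = -21750 + 11574 = -10176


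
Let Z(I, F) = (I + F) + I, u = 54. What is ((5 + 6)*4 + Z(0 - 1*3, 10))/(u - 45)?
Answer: 16/3 ≈ 5.3333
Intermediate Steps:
Z(I, F) = F + 2*I (Z(I, F) = (F + I) + I = F + 2*I)
((5 + 6)*4 + Z(0 - 1*3, 10))/(u - 45) = ((5 + 6)*4 + (10 + 2*(0 - 1*3)))/(54 - 45) = (11*4 + (10 + 2*(0 - 3)))/9 = (44 + (10 + 2*(-3)))/9 = (44 + (10 - 6))/9 = (44 + 4)/9 = (⅑)*48 = 16/3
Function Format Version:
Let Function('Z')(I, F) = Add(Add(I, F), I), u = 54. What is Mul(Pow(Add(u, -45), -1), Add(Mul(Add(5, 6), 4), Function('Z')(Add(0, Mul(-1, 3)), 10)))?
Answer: Rational(16, 3) ≈ 5.3333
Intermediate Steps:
Function('Z')(I, F) = Add(F, Mul(2, I)) (Function('Z')(I, F) = Add(Add(F, I), I) = Add(F, Mul(2, I)))
Mul(Pow(Add(u, -45), -1), Add(Mul(Add(5, 6), 4), Function('Z')(Add(0, Mul(-1, 3)), 10))) = Mul(Pow(Add(54, -45), -1), Add(Mul(Add(5, 6), 4), Add(10, Mul(2, Add(0, Mul(-1, 3)))))) = Mul(Pow(9, -1), Add(Mul(11, 4), Add(10, Mul(2, Add(0, -3))))) = Mul(Rational(1, 9), Add(44, Add(10, Mul(2, -3)))) = Mul(Rational(1, 9), Add(44, Add(10, -6))) = Mul(Rational(1, 9), Add(44, 4)) = Mul(Rational(1, 9), 48) = Rational(16, 3)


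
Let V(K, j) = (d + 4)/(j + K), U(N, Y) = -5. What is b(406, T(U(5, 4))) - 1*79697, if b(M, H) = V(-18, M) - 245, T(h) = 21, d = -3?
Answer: -31017495/388 ≈ -79942.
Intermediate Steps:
V(K, j) = 1/(K + j) (V(K, j) = (-3 + 4)/(j + K) = 1/(K + j))
b(M, H) = -245 + 1/(-18 + M) (b(M, H) = 1/(-18 + M) - 245 = -245 + 1/(-18 + M))
b(406, T(U(5, 4))) - 1*79697 = (4411 - 245*406)/(-18 + 406) - 1*79697 = (4411 - 99470)/388 - 79697 = (1/388)*(-95059) - 79697 = -95059/388 - 79697 = -31017495/388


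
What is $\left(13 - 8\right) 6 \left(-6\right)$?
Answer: $-180$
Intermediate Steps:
$\left(13 - 8\right) 6 \left(-6\right) = 5 \left(-36\right) = -180$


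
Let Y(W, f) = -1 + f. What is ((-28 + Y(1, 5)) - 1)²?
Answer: 625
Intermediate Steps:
((-28 + Y(1, 5)) - 1)² = ((-28 + (-1 + 5)) - 1)² = ((-28 + 4) - 1)² = (-24 - 1)² = (-25)² = 625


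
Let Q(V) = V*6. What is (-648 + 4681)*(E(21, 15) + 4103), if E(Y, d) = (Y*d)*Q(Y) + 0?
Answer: 176617169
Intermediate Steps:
Q(V) = 6*V
E(Y, d) = 6*d*Y² (E(Y, d) = (Y*d)*(6*Y) + 0 = 6*d*Y² + 0 = 6*d*Y²)
(-648 + 4681)*(E(21, 15) + 4103) = (-648 + 4681)*(6*15*21² + 4103) = 4033*(6*15*441 + 4103) = 4033*(39690 + 4103) = 4033*43793 = 176617169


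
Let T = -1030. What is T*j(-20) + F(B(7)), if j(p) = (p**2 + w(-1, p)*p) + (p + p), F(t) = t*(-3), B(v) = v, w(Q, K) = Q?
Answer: -391421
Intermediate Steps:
F(t) = -3*t
j(p) = p + p**2 (j(p) = (p**2 - p) + (p + p) = (p**2 - p) + 2*p = p + p**2)
T*j(-20) + F(B(7)) = -(-20600)*(1 - 20) - 3*7 = -(-20600)*(-19) - 21 = -1030*380 - 21 = -391400 - 21 = -391421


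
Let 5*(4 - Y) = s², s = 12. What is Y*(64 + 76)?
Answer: -3472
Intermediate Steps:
Y = -124/5 (Y = 4 - ⅕*12² = 4 - ⅕*144 = 4 - 144/5 = -124/5 ≈ -24.800)
Y*(64 + 76) = -124*(64 + 76)/5 = -124/5*140 = -3472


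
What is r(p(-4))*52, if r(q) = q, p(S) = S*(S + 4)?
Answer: 0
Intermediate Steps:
p(S) = S*(4 + S)
r(p(-4))*52 = -4*(4 - 4)*52 = -4*0*52 = 0*52 = 0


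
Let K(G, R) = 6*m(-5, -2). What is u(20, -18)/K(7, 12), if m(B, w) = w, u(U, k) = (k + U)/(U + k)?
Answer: -1/12 ≈ -0.083333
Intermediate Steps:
u(U, k) = 1 (u(U, k) = (U + k)/(U + k) = 1)
K(G, R) = -12 (K(G, R) = 6*(-2) = -12)
u(20, -18)/K(7, 12) = 1/(-12) = 1*(-1/12) = -1/12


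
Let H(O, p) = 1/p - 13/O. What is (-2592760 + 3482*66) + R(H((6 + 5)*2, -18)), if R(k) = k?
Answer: -233931916/99 ≈ -2.3629e+6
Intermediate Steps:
H(O, p) = 1/p - 13/O
(-2592760 + 3482*66) + R(H((6 + 5)*2, -18)) = (-2592760 + 3482*66) + (1/(-18) - 13*1/(2*(6 + 5))) = (-2592760 + 229812) + (-1/18 - 13/(11*2)) = -2362948 + (-1/18 - 13/22) = -2362948 - 64/99 = -233931916/99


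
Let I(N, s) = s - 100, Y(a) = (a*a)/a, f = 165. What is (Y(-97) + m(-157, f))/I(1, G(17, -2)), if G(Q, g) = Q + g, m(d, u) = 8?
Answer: 89/85 ≈ 1.0471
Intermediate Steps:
Y(a) = a (Y(a) = a²/a = a)
I(N, s) = -100 + s
(Y(-97) + m(-157, f))/I(1, G(17, -2)) = (-97 + 8)/(-100 + (17 - 2)) = -89/(-100 + 15) = -89/(-85) = -89*(-1/85) = 89/85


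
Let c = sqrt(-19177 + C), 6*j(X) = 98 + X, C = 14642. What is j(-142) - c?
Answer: -22/3 - I*sqrt(4535) ≈ -7.3333 - 67.342*I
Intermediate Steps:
j(X) = 49/3 + X/6 (j(X) = (98 + X)/6 = 49/3 + X/6)
c = I*sqrt(4535) (c = sqrt(-19177 + 14642) = sqrt(-4535) = I*sqrt(4535) ≈ 67.342*I)
j(-142) - c = (49/3 + (1/6)*(-142)) - I*sqrt(4535) = (49/3 - 71/3) - I*sqrt(4535) = -22/3 - I*sqrt(4535)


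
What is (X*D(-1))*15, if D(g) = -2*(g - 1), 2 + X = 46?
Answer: 2640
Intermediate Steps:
X = 44 (X = -2 + 46 = 44)
D(g) = 2 - 2*g (D(g) = -2*(-1 + g) = 2 - 2*g)
(X*D(-1))*15 = (44*(2 - 2*(-1)))*15 = (44*(2 + 2))*15 = (44*4)*15 = 176*15 = 2640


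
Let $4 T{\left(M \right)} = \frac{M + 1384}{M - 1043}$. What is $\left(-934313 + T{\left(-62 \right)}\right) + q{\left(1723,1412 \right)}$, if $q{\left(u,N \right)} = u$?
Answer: $- \frac{2061024561}{2210} \approx -9.3259 \cdot 10^{5}$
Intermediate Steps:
$T{\left(M \right)} = \frac{1384 + M}{4 \left(-1043 + M\right)}$ ($T{\left(M \right)} = \frac{\left(M + 1384\right) \frac{1}{M - 1043}}{4} = \frac{\left(1384 + M\right) \frac{1}{-1043 + M}}{4} = \frac{\frac{1}{-1043 + M} \left(1384 + M\right)}{4} = \frac{1384 + M}{4 \left(-1043 + M\right)}$)
$\left(-934313 + T{\left(-62 \right)}\right) + q{\left(1723,1412 \right)} = \left(-934313 + \frac{1384 - 62}{4 \left(-1043 - 62\right)}\right) + 1723 = \left(-934313 + \frac{1}{4} \frac{1}{-1105} \cdot 1322\right) + 1723 = \left(-934313 + \frac{1}{4} \left(- \frac{1}{1105}\right) 1322\right) + 1723 = \left(-934313 - \frac{661}{2210}\right) + 1723 = - \frac{2064832391}{2210} + 1723 = - \frac{2061024561}{2210}$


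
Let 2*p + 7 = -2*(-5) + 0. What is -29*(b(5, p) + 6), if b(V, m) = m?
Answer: -435/2 ≈ -217.50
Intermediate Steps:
p = 3/2 (p = -7/2 + (-2*(-5) + 0)/2 = -7/2 + (10 + 0)/2 = -7/2 + (½)*10 = -7/2 + 5 = 3/2 ≈ 1.5000)
-29*(b(5, p) + 6) = -29*(3/2 + 6) = -29*15/2 = -435/2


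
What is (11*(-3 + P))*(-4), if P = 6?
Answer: -132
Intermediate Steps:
(11*(-3 + P))*(-4) = (11*(-3 + 6))*(-4) = (11*3)*(-4) = 33*(-4) = -132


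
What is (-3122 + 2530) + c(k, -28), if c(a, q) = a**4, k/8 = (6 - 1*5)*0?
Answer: -592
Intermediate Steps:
k = 0 (k = 8*((6 - 1*5)*0) = 8*((6 - 5)*0) = 8*(1*0) = 8*0 = 0)
(-3122 + 2530) + c(k, -28) = (-3122 + 2530) + 0**4 = -592 + 0 = -592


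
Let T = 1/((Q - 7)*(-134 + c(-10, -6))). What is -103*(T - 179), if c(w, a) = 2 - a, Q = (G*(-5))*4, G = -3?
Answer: 123122389/6678 ≈ 18437.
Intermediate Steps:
Q = 60 (Q = -3*(-5)*4 = 15*4 = 60)
T = -1/6678 (T = 1/((60 - 7)*(-134 + (2 - 1*(-6)))) = 1/(53*(-134 + (2 + 6))) = 1/(53*(-134 + 8)) = 1/(53*(-126)) = 1/(-6678) = -1/6678 ≈ -0.00014975)
-103*(T - 179) = -103*(-1/6678 - 179) = -103*(-1195363/6678) = 123122389/6678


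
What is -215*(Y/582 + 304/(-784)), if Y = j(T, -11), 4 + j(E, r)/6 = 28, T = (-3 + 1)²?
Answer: 143405/4753 ≈ 30.171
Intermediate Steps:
T = 4 (T = (-2)² = 4)
j(E, r) = 144 (j(E, r) = -24 + 6*28 = -24 + 168 = 144)
Y = 144
-215*(Y/582 + 304/(-784)) = -215*(144/582 + 304/(-784)) = -215*(144*(1/582) + 304*(-1/784)) = -215*(24/97 - 19/49) = -215*(-667/4753) = 143405/4753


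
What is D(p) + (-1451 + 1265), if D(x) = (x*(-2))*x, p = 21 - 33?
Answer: -474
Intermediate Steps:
p = -12
D(x) = -2*x² (D(x) = (-2*x)*x = -2*x²)
D(p) + (-1451 + 1265) = -2*(-12)² + (-1451 + 1265) = -2*144 - 186 = -288 - 186 = -474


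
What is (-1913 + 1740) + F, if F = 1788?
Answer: 1615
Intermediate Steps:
(-1913 + 1740) + F = (-1913 + 1740) + 1788 = -173 + 1788 = 1615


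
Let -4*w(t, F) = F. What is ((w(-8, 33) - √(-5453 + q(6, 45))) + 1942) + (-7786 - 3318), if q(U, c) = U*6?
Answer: -36681/4 - I*√5417 ≈ -9170.3 - 73.6*I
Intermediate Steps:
q(U, c) = 6*U
w(t, F) = -F/4
((w(-8, 33) - √(-5453 + q(6, 45))) + 1942) + (-7786 - 3318) = ((-¼*33 - √(-5453 + 6*6)) + 1942) + (-7786 - 3318) = ((-33/4 - √(-5453 + 36)) + 1942) - 11104 = ((-33/4 - √(-5417)) + 1942) - 11104 = ((-33/4 - I*√5417) + 1942) - 11104 = (7735/4 - I*√5417) - 11104 = -36681/4 - I*√5417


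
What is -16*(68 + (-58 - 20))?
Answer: 160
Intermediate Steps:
-16*(68 + (-58 - 20)) = -16*(68 - 78) = -16*(-10) = 160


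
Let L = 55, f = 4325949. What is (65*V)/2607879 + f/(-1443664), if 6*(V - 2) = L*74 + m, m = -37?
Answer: -33654866977913/11294703085968 ≈ -2.9797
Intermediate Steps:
V = 4045/6 (V = 2 + (55*74 - 37)/6 = 2 + (4070 - 37)/6 = 2 + (1/6)*4033 = 2 + 4033/6 = 4045/6 ≈ 674.17)
(65*V)/2607879 + f/(-1443664) = (65*(4045/6))/2607879 + 4325949/(-1443664) = (262925/6)*(1/2607879) + 4325949*(-1/1443664) = 262925/15647274 - 4325949/1443664 = -33654866977913/11294703085968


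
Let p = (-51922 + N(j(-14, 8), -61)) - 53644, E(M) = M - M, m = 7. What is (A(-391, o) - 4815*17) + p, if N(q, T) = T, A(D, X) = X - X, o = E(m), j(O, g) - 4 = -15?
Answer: -187482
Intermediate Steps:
j(O, g) = -11 (j(O, g) = 4 - 15 = -11)
E(M) = 0
o = 0
A(D, X) = 0
p = -105627 (p = (-51922 - 61) - 53644 = -51983 - 53644 = -105627)
(A(-391, o) - 4815*17) + p = (0 - 4815*17) - 105627 = (0 - 81855) - 105627 = -81855 - 105627 = -187482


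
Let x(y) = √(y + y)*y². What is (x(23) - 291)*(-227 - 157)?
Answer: 111744 - 203136*√46 ≈ -1.2660e+6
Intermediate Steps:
x(y) = √2*y^(5/2) (x(y) = √(2*y)*y² = (√2*√y)*y² = √2*y^(5/2))
(x(23) - 291)*(-227 - 157) = (√2*23^(5/2) - 291)*(-227 - 157) = (√2*(529*√23) - 291)*(-384) = (529*√46 - 291)*(-384) = (-291 + 529*√46)*(-384) = 111744 - 203136*√46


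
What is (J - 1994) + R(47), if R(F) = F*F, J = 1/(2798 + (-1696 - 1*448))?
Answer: 140611/654 ≈ 215.00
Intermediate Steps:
J = 1/654 (J = 1/(2798 + (-1696 - 448)) = 1/(2798 - 2144) = 1/654 ≈ 0.0015291)
R(F) = F²
(J - 1994) + R(47) = (1/654 - 1994) + 47² = -1304075/654 + 2209 = 140611/654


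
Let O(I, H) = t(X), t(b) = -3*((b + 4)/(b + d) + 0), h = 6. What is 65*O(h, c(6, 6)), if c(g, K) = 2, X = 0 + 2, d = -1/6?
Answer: -7020/11 ≈ -638.18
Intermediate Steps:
d = -1/6 (d = -1*1/6 = -1/6 ≈ -0.16667)
X = 2
t(b) = -3*(4 + b)/(-1/6 + b) (t(b) = -3*((b + 4)/(b - 1/6) + 0) = -3*((4 + b)/(-1/6 + b) + 0) = -3*(4 + b)/(-1/6 + b))
O(I, H) = -108/11 (O(I, H) = 18*(-4 - 1*2)/(-1 + 6*2) = 18*(-4 - 2)/(-1 + 12) = 18*(-6)/11 = 18*(1/11)*(-6) = -108/11)
65*O(h, c(6, 6)) = 65*(-108/11) = -7020/11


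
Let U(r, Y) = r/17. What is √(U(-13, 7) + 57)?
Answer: 2*√4063/17 ≈ 7.4990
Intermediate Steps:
U(r, Y) = r/17 (U(r, Y) = r*(1/17) = r/17)
√(U(-13, 7) + 57) = √((1/17)*(-13) + 57) = √(-13/17 + 57) = √(956/17) = 2*√4063/17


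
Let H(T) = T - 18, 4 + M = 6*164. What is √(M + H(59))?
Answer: √1021 ≈ 31.953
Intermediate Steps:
M = 980 (M = -4 + 6*164 = -4 + 984 = 980)
H(T) = -18 + T
√(M + H(59)) = √(980 + (-18 + 59)) = √(980 + 41) = √1021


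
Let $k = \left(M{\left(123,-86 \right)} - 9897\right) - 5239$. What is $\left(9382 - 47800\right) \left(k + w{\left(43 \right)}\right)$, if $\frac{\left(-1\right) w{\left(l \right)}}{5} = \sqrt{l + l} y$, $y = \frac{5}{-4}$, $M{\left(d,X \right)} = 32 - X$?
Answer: $576961524 - \frac{480225 \sqrt{86}}{2} \approx 5.7473 \cdot 10^{8}$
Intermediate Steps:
$k = -15018$ ($k = \left(\left(32 - -86\right) - 9897\right) - 5239 = \left(\left(32 + 86\right) - 9897\right) - 5239 = \left(118 - 9897\right) - 5239 = -9779 - 5239 = -15018$)
$y = - \frac{5}{4}$ ($y = 5 \left(- \frac{1}{4}\right) = - \frac{5}{4} \approx -1.25$)
$w{\left(l \right)} = \frac{25 \sqrt{2} \sqrt{l}}{4}$ ($w{\left(l \right)} = - 5 \sqrt{l + l} \left(- \frac{5}{4}\right) = - 5 \sqrt{2 l} \left(- \frac{5}{4}\right) = - 5 \sqrt{2} \sqrt{l} \left(- \frac{5}{4}\right) = - 5 \left(- \frac{5 \sqrt{2} \sqrt{l}}{4}\right) = \frac{25 \sqrt{2} \sqrt{l}}{4}$)
$\left(9382 - 47800\right) \left(k + w{\left(43 \right)}\right) = \left(9382 - 47800\right) \left(-15018 + \frac{25 \sqrt{2} \sqrt{43}}{4}\right) = - 38418 \left(-15018 + \frac{25 \sqrt{86}}{4}\right) = 576961524 - \frac{480225 \sqrt{86}}{2}$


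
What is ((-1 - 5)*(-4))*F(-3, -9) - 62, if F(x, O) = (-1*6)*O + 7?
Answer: 1402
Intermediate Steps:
F(x, O) = 7 - 6*O (F(x, O) = -6*O + 7 = 7 - 6*O)
((-1 - 5)*(-4))*F(-3, -9) - 62 = ((-1 - 5)*(-4))*(7 - 6*(-9)) - 62 = (-6*(-4))*(7 + 54) - 62 = 24*61 - 62 = 1464 - 62 = 1402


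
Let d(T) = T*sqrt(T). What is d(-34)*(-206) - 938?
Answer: -938 + 7004*I*sqrt(34) ≈ -938.0 + 40840.0*I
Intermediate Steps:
d(T) = T**(3/2)
d(-34)*(-206) - 938 = (-34)**(3/2)*(-206) - 938 = -34*I*sqrt(34)*(-206) - 938 = 7004*I*sqrt(34) - 938 = -938 + 7004*I*sqrt(34)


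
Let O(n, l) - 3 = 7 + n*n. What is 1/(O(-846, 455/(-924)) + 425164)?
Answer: 1/1140890 ≈ 8.7651e-7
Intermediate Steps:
O(n, l) = 10 + n² (O(n, l) = 3 + (7 + n*n) = 3 + (7 + n²) = 10 + n²)
1/(O(-846, 455/(-924)) + 425164) = 1/((10 + (-846)²) + 425164) = 1/((10 + 715716) + 425164) = 1/(715726 + 425164) = 1/1140890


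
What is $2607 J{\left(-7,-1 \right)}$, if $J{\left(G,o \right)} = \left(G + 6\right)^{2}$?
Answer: $2607$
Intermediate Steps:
$J{\left(G,o \right)} = \left(6 + G\right)^{2}$
$2607 J{\left(-7,-1 \right)} = 2607 \left(6 - 7\right)^{2} = 2607 \left(-1\right)^{2} = 2607 \cdot 1 = 2607$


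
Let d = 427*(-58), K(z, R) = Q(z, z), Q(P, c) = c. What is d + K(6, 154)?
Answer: -24760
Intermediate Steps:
K(z, R) = z
d = -24766
d + K(6, 154) = -24766 + 6 = -24760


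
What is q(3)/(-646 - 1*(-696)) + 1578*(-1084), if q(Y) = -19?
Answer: -85527619/50 ≈ -1.7106e+6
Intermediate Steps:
q(3)/(-646 - 1*(-696)) + 1578*(-1084) = -19/(-646 - 1*(-696)) + 1578*(-1084) = -19/(-646 + 696) - 1710552 = -19/50 - 1710552 = -85527619/50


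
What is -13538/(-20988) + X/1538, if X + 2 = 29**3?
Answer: 66581975/4034943 ≈ 16.501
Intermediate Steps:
X = 24387 (X = -2 + 29**3 = -2 + 24389 = 24387)
-13538/(-20988) + X/1538 = -13538/(-20988) + 24387/1538 = -13538*(-1/20988) + 24387*(1/1538) = 6769/10494 + 24387/1538 = 66581975/4034943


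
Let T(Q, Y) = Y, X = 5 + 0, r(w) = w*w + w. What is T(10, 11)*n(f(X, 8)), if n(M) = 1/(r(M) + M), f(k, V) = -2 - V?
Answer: 11/80 ≈ 0.13750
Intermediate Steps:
r(w) = w + w**2 (r(w) = w**2 + w = w + w**2)
X = 5
n(M) = 1/(M + M*(1 + M)) (n(M) = 1/(M*(1 + M) + M) = 1/(M + M*(1 + M)))
T(10, 11)*n(f(X, 8)) = 11*(1/((-2 - 1*8)*(2 + (-2 - 1*8)))) = 11*(1/((-2 - 8)*(2 + (-2 - 8)))) = 11*(1/((-10)*(2 - 10))) = 11*(-1/10/(-8)) = 11*(-1/10*(-1/8)) = 11*(1/80) = 11/80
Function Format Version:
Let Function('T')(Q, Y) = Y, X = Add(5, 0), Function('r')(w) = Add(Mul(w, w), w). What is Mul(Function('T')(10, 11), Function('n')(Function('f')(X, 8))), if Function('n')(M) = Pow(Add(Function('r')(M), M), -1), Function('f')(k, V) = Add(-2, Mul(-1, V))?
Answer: Rational(11, 80) ≈ 0.13750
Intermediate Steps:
Function('r')(w) = Add(w, Pow(w, 2)) (Function('r')(w) = Add(Pow(w, 2), w) = Add(w, Pow(w, 2)))
X = 5
Function('n')(M) = Pow(Add(M, Mul(M, Add(1, M))), -1) (Function('n')(M) = Pow(Add(Mul(M, Add(1, M)), M), -1) = Pow(Add(M, Mul(M, Add(1, M))), -1))
Mul(Function('T')(10, 11), Function('n')(Function('f')(X, 8))) = Mul(11, Mul(Pow(Add(-2, Mul(-1, 8)), -1), Pow(Add(2, Add(-2, Mul(-1, 8))), -1))) = Mul(11, Mul(Pow(Add(-2, -8), -1), Pow(Add(2, Add(-2, -8)), -1))) = Mul(11, Mul(Pow(-10, -1), Pow(Add(2, -10), -1))) = Mul(11, Mul(Rational(-1, 10), Pow(-8, -1))) = Mul(11, Mul(Rational(-1, 10), Rational(-1, 8))) = Mul(11, Rational(1, 80)) = Rational(11, 80)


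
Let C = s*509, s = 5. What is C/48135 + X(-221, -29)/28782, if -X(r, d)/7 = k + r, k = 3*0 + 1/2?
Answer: 728625/6841588 ≈ 0.10650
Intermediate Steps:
k = ½ (k = 0 + 1*(½) = 0 + ½ = ½ ≈ 0.50000)
X(r, d) = -7/2 - 7*r (X(r, d) = -7*(½ + r) = -7/2 - 7*r)
C = 2545 (C = 5*509 = 2545)
C/48135 + X(-221, -29)/28782 = 2545/48135 + (-7/2 - 7*(-221))/28782 = 2545*(1/48135) + (-7/2 + 1547)*(1/28782) = 509/9627 + (3087/2)*(1/28782) = 509/9627 + 343/6396 = 728625/6841588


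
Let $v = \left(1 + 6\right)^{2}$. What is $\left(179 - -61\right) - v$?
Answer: $191$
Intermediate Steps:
$v = 49$ ($v = 7^{2} = 49$)
$\left(179 - -61\right) - v = \left(179 - -61\right) - 49 = \left(179 + 61\right) - 49 = 240 - 49 = 191$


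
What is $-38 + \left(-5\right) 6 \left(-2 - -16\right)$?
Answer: $-458$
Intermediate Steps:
$-38 + \left(-5\right) 6 \left(-2 - -16\right) = -38 - 30 \left(-2 + 16\right) = -38 - 420 = -458$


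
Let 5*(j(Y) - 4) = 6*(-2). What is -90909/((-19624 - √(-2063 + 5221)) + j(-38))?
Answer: 1715243040/370226369 - 174825*√3158/740452738 ≈ 4.6197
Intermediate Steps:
j(Y) = 8/5 (j(Y) = 4 + (6*(-2))/5 = 4 + (⅕)*(-12) = 4 - 12/5 = 8/5)
-90909/((-19624 - √(-2063 + 5221)) + j(-38)) = -90909/((-19624 - √(-2063 + 5221)) + 8/5) = -90909/((-19624 - √3158) + 8/5) = -90909/(-98112/5 - √3158)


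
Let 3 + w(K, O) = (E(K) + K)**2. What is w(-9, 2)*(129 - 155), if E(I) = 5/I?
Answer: -185978/81 ≈ -2296.0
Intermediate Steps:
w(K, O) = -3 + (K + 5/K)**2 (w(K, O) = -3 + (5/K + K)**2 = -3 + (K + 5/K)**2)
w(-9, 2)*(129 - 155) = (7 + (-9)**2 + 25/(-9)**2)*(129 - 155) = (7 + 81 + 25*(1/81))*(-26) = (7 + 81 + 25/81)*(-26) = (7153/81)*(-26) = -185978/81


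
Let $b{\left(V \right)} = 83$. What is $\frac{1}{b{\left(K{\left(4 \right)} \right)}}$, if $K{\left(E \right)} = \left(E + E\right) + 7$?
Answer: $\frac{1}{83} \approx 0.012048$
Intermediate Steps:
$K{\left(E \right)} = 7 + 2 E$ ($K{\left(E \right)} = 2 E + 7 = 7 + 2 E$)
$\frac{1}{b{\left(K{\left(4 \right)} \right)}} = \frac{1}{83}$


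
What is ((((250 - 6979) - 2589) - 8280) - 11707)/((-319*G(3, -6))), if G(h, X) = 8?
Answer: 29305/2552 ≈ 11.483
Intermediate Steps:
((((250 - 6979) - 2589) - 8280) - 11707)/((-319*G(3, -6))) = ((((250 - 6979) - 2589) - 8280) - 11707)/((-319*8)) = (((-6729 - 2589) - 8280) - 11707)/(-2552) = ((-9318 - 8280) - 11707)*(-1/2552) = (-17598 - 11707)*(-1/2552) = -29305*(-1/2552) = 29305/2552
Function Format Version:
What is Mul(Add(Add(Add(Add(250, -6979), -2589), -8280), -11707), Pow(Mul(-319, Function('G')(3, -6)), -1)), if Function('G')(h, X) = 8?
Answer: Rational(29305, 2552) ≈ 11.483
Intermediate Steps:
Mul(Add(Add(Add(Add(250, -6979), -2589), -8280), -11707), Pow(Mul(-319, Function('G')(3, -6)), -1)) = Mul(Add(Add(Add(Add(250, -6979), -2589), -8280), -11707), Pow(Mul(-319, 8), -1)) = Mul(Add(Add(Add(-6729, -2589), -8280), -11707), Pow(-2552, -1)) = Mul(Add(Add(-9318, -8280), -11707), Rational(-1, 2552)) = Mul(Add(-17598, -11707), Rational(-1, 2552)) = Mul(-29305, Rational(-1, 2552)) = Rational(29305, 2552)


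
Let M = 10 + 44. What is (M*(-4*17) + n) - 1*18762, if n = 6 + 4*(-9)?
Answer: -22464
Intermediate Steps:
M = 54
n = -30 (n = 6 - 36 = -30)
(M*(-4*17) + n) - 1*18762 = (54*(-4*17) - 30) - 1*18762 = (54*(-68) - 30) - 18762 = (-3672 - 30) - 18762 = -3702 - 18762 = -22464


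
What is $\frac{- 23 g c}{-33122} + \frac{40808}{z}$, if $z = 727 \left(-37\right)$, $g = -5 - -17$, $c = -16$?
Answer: $- \frac{735214280}{445474339} \approx -1.6504$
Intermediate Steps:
$g = 12$ ($g = -5 + 17 = 12$)
$z = -26899$
$\frac{- 23 g c}{-33122} + \frac{40808}{z} = \frac{\left(-23\right) 12 \left(-16\right)}{-33122} + \frac{40808}{-26899} = \left(-276\right) \left(-16\right) \left(- \frac{1}{33122}\right) + 40808 \left(- \frac{1}{26899}\right) = 4416 \left(- \frac{1}{33122}\right) - \frac{40808}{26899} = - \frac{2208}{16561} - \frac{40808}{26899} = - \frac{735214280}{445474339}$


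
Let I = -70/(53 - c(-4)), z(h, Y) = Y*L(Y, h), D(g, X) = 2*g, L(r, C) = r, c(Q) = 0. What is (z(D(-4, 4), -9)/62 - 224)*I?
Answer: 483245/1643 ≈ 294.12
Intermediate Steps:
z(h, Y) = Y² (z(h, Y) = Y*Y = Y²)
I = -70/53 (I = -70/(53 - 1*0) = -70/(53 + 0) = -70/53 ≈ -1.3208)
(z(D(-4, 4), -9)/62 - 224)*I = ((-9)²/62 - 224)*(-70/53) = (81*(1/62) - 224)*(-70/53) = (81/62 - 224)*(-70/53) = -13807/62*(-70/53) = 483245/1643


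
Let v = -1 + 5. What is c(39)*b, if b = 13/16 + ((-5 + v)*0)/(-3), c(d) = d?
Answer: 507/16 ≈ 31.688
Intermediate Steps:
v = 4
b = 13/16 (b = 13/16 + ((-5 + 4)*0)/(-3) = 13*(1/16) - 1*0*(-⅓) = 13/16 + 0*(-⅓) = 13/16 + 0 = 13/16 ≈ 0.81250)
c(39)*b = 39*(13/16) = 507/16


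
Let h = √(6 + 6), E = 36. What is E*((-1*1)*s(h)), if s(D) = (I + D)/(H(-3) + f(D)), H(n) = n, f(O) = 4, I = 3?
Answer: -108 - 72*√3 ≈ -232.71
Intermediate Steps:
h = 2*√3 (h = √12 = 2*√3 ≈ 3.4641)
s(D) = 3 + D (s(D) = (3 + D)/(-3 + 4) = (3 + D)/1 = (3 + D)*1 = 3 + D)
E*((-1*1)*s(h)) = 36*((-1*1)*(3 + 2*√3)) = 36*(-(3 + 2*√3)) = 36*(-3 - 2*√3) = -108 - 72*√3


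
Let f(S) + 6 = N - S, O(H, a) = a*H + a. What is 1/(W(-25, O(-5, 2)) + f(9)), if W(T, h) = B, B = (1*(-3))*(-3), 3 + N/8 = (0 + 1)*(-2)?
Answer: -1/46 ≈ -0.021739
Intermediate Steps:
N = -40 (N = -24 + 8*((0 + 1)*(-2)) = -24 + 8*(1*(-2)) = -24 + 8*(-2) = -24 - 16 = -40)
O(H, a) = a + H*a (O(H, a) = H*a + a = a + H*a)
f(S) = -46 - S (f(S) = -6 + (-40 - S) = -46 - S)
B = 9 (B = -3*(-3) = 9)
W(T, h) = 9
1/(W(-25, O(-5, 2)) + f(9)) = 1/(9 + (-46 - 1*9)) = 1/(9 + (-46 - 9)) = 1/(9 - 55) = 1/(-46) = -1/46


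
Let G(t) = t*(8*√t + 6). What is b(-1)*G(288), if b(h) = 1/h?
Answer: -1728 - 27648*√2 ≈ -40828.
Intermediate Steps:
G(t) = t*(6 + 8*√t)
b(-1)*G(288) = (6*288 + 8*288^(3/2))/(-1) = -(1728 + 8*(3456*√2)) = -(1728 + 27648*√2) = -1728 - 27648*√2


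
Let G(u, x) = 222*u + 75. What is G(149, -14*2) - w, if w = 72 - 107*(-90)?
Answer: 23451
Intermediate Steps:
G(u, x) = 75 + 222*u
w = 9702 (w = 72 + 9630 = 9702)
G(149, -14*2) - w = (75 + 222*149) - 1*9702 = (75 + 33078) - 9702 = 33153 - 9702 = 23451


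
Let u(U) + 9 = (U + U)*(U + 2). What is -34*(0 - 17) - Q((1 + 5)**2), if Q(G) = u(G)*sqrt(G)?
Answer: -15784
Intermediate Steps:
u(U) = -9 + 2*U*(2 + U) (u(U) = -9 + (U + U)*(U + 2) = -9 + (2*U)*(2 + U) = -9 + 2*U*(2 + U))
Q(G) = sqrt(G)*(-9 + 2*G**2 + 4*G) (Q(G) = (-9 + 2*G**2 + 4*G)*sqrt(G) = sqrt(G)*(-9 + 2*G**2 + 4*G))
-34*(0 - 17) - Q((1 + 5)**2) = -34*(0 - 17) - sqrt((1 + 5)**2)*(-9 + 2*((1 + 5)**2)**2 + 4*(1 + 5)**2) = -34*(-17) - sqrt(6**2)*(-9 + 2*(6**2)**2 + 4*6**2) = 578 - sqrt(36)*(-9 + 2*36**2 + 4*36) = 578 - 6*(-9 + 2*1296 + 144) = 578 - 6*(-9 + 2592 + 144) = 578 - 6*2727 = 578 - 1*16362 = 578 - 16362 = -15784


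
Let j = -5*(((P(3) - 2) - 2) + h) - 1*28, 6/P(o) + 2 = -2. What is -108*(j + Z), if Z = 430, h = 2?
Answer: -45306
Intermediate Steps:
P(o) = -3/2 (P(o) = 6/(-2 - 2) = 6/(-4) = 6*(-¼) = -3/2)
j = -21/2 (j = -5*(((-3/2 - 2) - 2) + 2) - 1*28 = -5*((-7/2 - 2) + 2) - 28 = -5*(-11/2 + 2) - 28 = -5*(-7/2) - 28 = 35/2 - 28 = -21/2 ≈ -10.500)
-108*(j + Z) = -108*(-21/2 + 430) = -108*839/2 = -45306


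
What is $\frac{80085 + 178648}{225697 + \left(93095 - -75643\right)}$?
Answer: $\frac{258733}{394435} \approx 0.65596$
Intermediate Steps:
$\frac{80085 + 178648}{225697 + \left(93095 - -75643\right)} = \frac{258733}{225697 + \left(93095 + 75643\right)} = \frac{258733}{225697 + 168738} = \frac{258733}{394435}$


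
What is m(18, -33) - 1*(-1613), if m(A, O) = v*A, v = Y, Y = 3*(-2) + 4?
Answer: 1577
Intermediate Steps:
Y = -2 (Y = -6 + 4 = -2)
v = -2
m(A, O) = -2*A
m(18, -33) - 1*(-1613) = -2*18 - 1*(-1613) = -36 + 1613 = 1577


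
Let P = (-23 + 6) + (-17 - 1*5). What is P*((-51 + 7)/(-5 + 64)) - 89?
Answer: -3535/59 ≈ -59.915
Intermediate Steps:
P = -39 (P = -17 + (-17 - 5) = -17 - 22 = -39)
P*((-51 + 7)/(-5 + 64)) - 89 = -39*(-51 + 7)/(-5 + 64) - 89 = -(-1716)/59 - 89 = -39*(-44/59) - 89 = 1716/59 - 89 = -3535/59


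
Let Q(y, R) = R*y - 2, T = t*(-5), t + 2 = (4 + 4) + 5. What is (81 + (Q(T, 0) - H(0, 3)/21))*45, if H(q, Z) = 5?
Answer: 24810/7 ≈ 3544.3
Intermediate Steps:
t = 11 (t = -2 + ((4 + 4) + 5) = -2 + (8 + 5) = -2 + 13 = 11)
T = -55 (T = 11*(-5) = -55)
Q(y, R) = -2 + R*y
(81 + (Q(T, 0) - H(0, 3)/21))*45 = (81 + ((-2 + 0*(-55)) - 5/21))*45 = (81 + ((-2 + 0) - 5/21))*45 = (81 + (-2 - 1*5/21))*45 = (81 + (-2 - 5/21))*45 = (81 - 47/21)*45 = (1654/21)*45 = 24810/7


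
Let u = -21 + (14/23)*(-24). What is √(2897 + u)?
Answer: 2*√378419/23 ≈ 53.492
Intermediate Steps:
u = -819/23 (u = -21 + (14*(1/23))*(-24) = -21 + (14/23)*(-24) = -21 - 336/23 = -819/23 ≈ -35.609)
√(2897 + u) = √(2897 - 819/23) = √(65812/23) = 2*√378419/23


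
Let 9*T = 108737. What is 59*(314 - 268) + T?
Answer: 133163/9 ≈ 14796.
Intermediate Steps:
T = 108737/9 (T = (⅑)*108737 = 108737/9 ≈ 12082.)
59*(314 - 268) + T = 59*(314 - 268) + 108737/9 = 59*46 + 108737/9 = 2714 + 108737/9 = 133163/9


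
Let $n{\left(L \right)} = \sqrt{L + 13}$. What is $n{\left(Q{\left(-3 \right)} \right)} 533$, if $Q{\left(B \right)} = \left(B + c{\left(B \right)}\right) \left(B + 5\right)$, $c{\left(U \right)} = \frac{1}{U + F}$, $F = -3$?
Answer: $\frac{1066 \sqrt{15}}{3} \approx 1376.2$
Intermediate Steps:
$c{\left(U \right)} = \frac{1}{-3 + U}$ ($c{\left(U \right)} = \frac{1}{U - 3} = \frac{1}{-3 + U}$)
$Q{\left(B \right)} = \left(5 + B\right) \left(B + \frac{1}{-3 + B}\right)$ ($Q{\left(B \right)} = \left(B + \frac{1}{-3 + B}\right) \left(B + 5\right) = \left(B + \frac{1}{-3 + B}\right) \left(5 + B\right) = \left(5 + B\right) \left(B + \frac{1}{-3 + B}\right)$)
$n{\left(L \right)} = \sqrt{13 + L}$
$n{\left(Q{\left(-3 \right)} \right)} 533 = \sqrt{13 + \frac{5 - 3 - 3 \left(-3 - 3\right) \left(5 - 3\right)}{-3 - 3}} \cdot 533 = \sqrt{13 + \frac{5 - 3 - \left(-18\right) 2}{-6}} \cdot 533 = \sqrt{13 - \frac{5 - 3 + 36}{6}} \cdot 533 = \sqrt{13 - \frac{19}{3}} \cdot 533 = \sqrt{\frac{20}{3}} \cdot 533 = \frac{2 \sqrt{15}}{3} \cdot 533 = \frac{1066 \sqrt{15}}{3}$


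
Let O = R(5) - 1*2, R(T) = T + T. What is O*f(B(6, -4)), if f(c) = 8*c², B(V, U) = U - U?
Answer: 0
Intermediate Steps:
B(V, U) = 0
R(T) = 2*T
O = 8 (O = 2*5 - 1*2 = 10 - 2 = 8)
O*f(B(6, -4)) = 8*(8*0²) = 8*(8*0) = 8*0 = 0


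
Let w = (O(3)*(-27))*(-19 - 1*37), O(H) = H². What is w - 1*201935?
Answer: -188327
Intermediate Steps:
w = 13608 (w = (3²*(-27))*(-19 - 1*37) = (9*(-27))*(-19 - 37) = -243*(-56) = 13608)
w - 1*201935 = 13608 - 1*201935 = 13608 - 201935 = -188327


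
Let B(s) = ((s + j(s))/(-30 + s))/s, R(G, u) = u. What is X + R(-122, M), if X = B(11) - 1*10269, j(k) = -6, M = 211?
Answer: -2102127/209 ≈ -10058.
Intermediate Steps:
B(s) = (-6 + s)/(s*(-30 + s)) (B(s) = ((s - 6)/(-30 + s))/s = ((-6 + s)/(-30 + s))/s = (-6 + s)/(s*(-30 + s)))
X = -2146226/209 (X = (-6 + 11)/(11*(-30 + 11)) - 1*10269 = (1/11)*5/(-19) - 10269 = (1/11)*(-1/19)*5 - 10269 = -5/209 - 10269 = -2146226/209 ≈ -10269.)
X + R(-122, M) = -2146226/209 + 211 = -2102127/209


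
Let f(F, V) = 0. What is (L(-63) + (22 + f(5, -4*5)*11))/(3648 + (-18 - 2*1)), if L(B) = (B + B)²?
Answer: 7949/1814 ≈ 4.3820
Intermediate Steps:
L(B) = 4*B² (L(B) = (2*B)² = 4*B²)
(L(-63) + (22 + f(5, -4*5)*11))/(3648 + (-18 - 2*1)) = (4*(-63)² + (22 + 0*11))/(3648 + (-18 - 2*1)) = (4*3969 + (22 + 0))/(3648 + (-18 - 2)) = (15876 + 22)/(3648 - 20) = 15898/3628 = 15898*(1/3628) = 7949/1814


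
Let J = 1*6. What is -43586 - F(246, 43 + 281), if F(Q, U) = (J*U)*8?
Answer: -59138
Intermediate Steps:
J = 6
F(Q, U) = 48*U (F(Q, U) = (6*U)*8 = 48*U)
-43586 - F(246, 43 + 281) = -43586 - 48*(43 + 281) = -43586 - 48*324 = -43586 - 1*15552 = -43586 - 15552 = -59138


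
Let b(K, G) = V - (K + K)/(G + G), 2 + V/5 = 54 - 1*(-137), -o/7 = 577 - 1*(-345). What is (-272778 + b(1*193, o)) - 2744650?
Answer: -19468381089/6454 ≈ -3.0165e+6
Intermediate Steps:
o = -6454 (o = -7*(577 - 1*(-345)) = -7*(577 + 345) = -7*922 = -6454)
V = 945 (V = -10 + 5*(54 - 1*(-137)) = -10 + 5*(54 + 137) = -10 + 5*191 = -10 + 955 = 945)
b(K, G) = 945 - K/G (b(K, G) = 945 - (K + K)/(G + G) = 945 - 2*K/(2*G) = 945 - 2*K*1/(2*G) = 945 - K/G)
(-272778 + b(1*193, o)) - 2744650 = (-272778 + (945 - 1*1*193/(-6454))) - 2744650 = (-272778 + (945 - 1*193*(-1/6454))) - 2744650 = (-272778 + (945 + 193/6454)) - 2744650 = (-272778 + 6099223/6454) - 2744650 = -1754409989/6454 - 2744650 = -19468381089/6454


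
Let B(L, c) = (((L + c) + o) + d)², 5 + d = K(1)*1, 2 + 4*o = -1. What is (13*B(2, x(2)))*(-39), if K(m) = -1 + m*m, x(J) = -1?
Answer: -183027/16 ≈ -11439.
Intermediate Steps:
o = -¾ (o = -½ + (¼)*(-1) = -½ - ¼ = -¾ ≈ -0.75000)
K(m) = -1 + m²
d = -5 (d = -5 + (-1 + 1²)*1 = -5 + (-1 + 1)*1 = -5 + 0*1 = -5 + 0 = -5)
B(L, c) = (-23/4 + L + c)² (B(L, c) = (((L + c) - ¾) - 5)² = ((-¾ + L + c) - 5)² = (-23/4 + L + c)²)
(13*B(2, x(2)))*(-39) = (13*((-23 + 4*2 + 4*(-1))²/16))*(-39) = (13*((-23 + 8 - 4)²/16))*(-39) = (13*((1/16)*(-19)²))*(-39) = (13*((1/16)*361))*(-39) = (13*(361/16))*(-39) = (4693/16)*(-39) = -183027/16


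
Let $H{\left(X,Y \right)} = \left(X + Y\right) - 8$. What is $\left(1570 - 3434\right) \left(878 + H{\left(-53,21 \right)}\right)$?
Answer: $-1562032$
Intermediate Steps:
$H{\left(X,Y \right)} = -8 + X + Y$
$\left(1570 - 3434\right) \left(878 + H{\left(-53,21 \right)}\right) = \left(1570 - 3434\right) \left(878 - 40\right) = - 1864 \left(878 - 40\right) = \left(-1864\right) 838 = -1562032$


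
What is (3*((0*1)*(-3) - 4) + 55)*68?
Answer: 2924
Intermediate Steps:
(3*((0*1)*(-3) - 4) + 55)*68 = (3*(0*(-3) - 4) + 55)*68 = (3*(0 - 4) + 55)*68 = (3*(-4) + 55)*68 = (-12 + 55)*68 = 43*68 = 2924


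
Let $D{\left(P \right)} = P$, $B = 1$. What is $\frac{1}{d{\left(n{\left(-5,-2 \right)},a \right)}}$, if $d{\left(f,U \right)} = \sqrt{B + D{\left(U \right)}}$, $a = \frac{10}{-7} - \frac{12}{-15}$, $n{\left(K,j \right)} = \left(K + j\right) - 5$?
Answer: $\frac{\sqrt{455}}{13} \approx 1.6408$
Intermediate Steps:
$n{\left(K,j \right)} = -5 + K + j$
$a = - \frac{22}{35}$ ($a = 10 \left(- \frac{1}{7}\right) - - \frac{4}{5} = - \frac{10}{7} + \frac{4}{5} = - \frac{22}{35} \approx -0.62857$)
$d{\left(f,U \right)} = \sqrt{1 + U}$
$\frac{1}{d{\left(n{\left(-5,-2 \right)},a \right)}} = \frac{1}{\sqrt{1 - \frac{22}{35}}} = \frac{1}{\sqrt{\frac{13}{35}}} = \frac{1}{\frac{1}{35} \sqrt{455}} = \frac{\sqrt{455}}{13}$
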